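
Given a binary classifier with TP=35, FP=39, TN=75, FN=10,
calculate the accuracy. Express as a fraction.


Accuracy = (TP + TN) / (TP + TN + FP + FN) = (35 + 75) / 159 = 110/159.

110/159


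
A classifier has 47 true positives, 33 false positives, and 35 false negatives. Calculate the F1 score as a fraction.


Precision = 47/80 = 47/80. Recall = 47/82 = 47/82. F1 = 2*P*R/(P+R) = 47/81.

47/81


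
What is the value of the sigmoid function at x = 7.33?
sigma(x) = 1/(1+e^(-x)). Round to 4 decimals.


sigma(7.33) = 1/(1+e^(-7.33)) = 1/(1+0.000656) = 1/1.000656 = 0.9993.

0.9993


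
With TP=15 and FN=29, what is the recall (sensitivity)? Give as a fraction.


Recall = TP / (TP + FN) = 15 / 44 = 15/44.

15/44


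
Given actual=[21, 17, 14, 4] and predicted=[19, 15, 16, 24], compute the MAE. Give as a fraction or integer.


MAE = (1/4) * (|21-19|=2 + |17-15|=2 + |14-16|=2 + |4-24|=20). Sum = 26. MAE = 13/2.

13/2


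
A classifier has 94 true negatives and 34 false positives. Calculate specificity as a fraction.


Specificity = TN / (TN + FP) = 94 / 128 = 47/64.

47/64


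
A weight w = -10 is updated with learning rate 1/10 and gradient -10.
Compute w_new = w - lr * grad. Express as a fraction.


w_new = -10 - 1/10 * -10 = -10 - -1 = -9.

-9


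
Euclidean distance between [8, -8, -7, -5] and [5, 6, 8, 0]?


d = sqrt(sum of squared differences). (8-5)^2=9, (-8-6)^2=196, (-7-8)^2=225, (-5-0)^2=25. Sum = 455.

sqrt(455)


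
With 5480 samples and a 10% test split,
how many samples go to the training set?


Test set = 5480 * 10% = 548. Training set = 5480 - 548 = 4932.

4932


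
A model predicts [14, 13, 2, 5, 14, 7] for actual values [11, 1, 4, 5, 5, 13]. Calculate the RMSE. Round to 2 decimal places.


MSE = 45.6667. RMSE = sqrt(45.6667) = 6.76.

6.76


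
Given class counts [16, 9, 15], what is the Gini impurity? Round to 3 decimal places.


Total = 40. Proportions: 16/40, 9/40, 15/40. sum(p_i^2) = 0.3513. Gini = 1 - 0.3513 = 0.6487, which rounds to 0.649.

0.649


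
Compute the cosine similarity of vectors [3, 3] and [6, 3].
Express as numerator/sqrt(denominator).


dot = 27. |a|^2 = 18, |b|^2 = 45. cos = 27/sqrt(810).

27/sqrt(810)


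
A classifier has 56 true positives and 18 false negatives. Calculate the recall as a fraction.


Recall = TP / (TP + FN) = 56 / 74 = 28/37.

28/37


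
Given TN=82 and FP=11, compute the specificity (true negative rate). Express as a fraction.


Specificity = TN / (TN + FP) = 82 / 93 = 82/93.

82/93


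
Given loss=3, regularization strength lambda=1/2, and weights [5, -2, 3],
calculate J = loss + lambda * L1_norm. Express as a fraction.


L1 norm = sum(|w|) = 10. J = 3 + 1/2 * 10 = 8.

8


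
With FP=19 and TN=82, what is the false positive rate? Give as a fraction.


FPR = FP / (FP + TN) = 19 / 101 = 19/101.

19/101


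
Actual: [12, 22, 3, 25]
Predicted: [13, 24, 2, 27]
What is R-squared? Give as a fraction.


Mean(y) = 31/2. SS_res = 10. SS_tot = 301. R^2 = 1 - 10/(301) = 291/301.

291/301


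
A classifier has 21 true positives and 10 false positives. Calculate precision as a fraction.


Precision = TP / (TP + FP) = 21 / 31 = 21/31.

21/31


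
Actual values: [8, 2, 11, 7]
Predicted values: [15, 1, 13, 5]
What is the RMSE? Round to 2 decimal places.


MSE = 14.5000. RMSE = sqrt(14.5000) = 3.81.

3.81


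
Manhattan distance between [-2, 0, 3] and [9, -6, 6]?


d = sum of absolute differences: |-2-9|=11 + |0--6|=6 + |3-6|=3 = 20.

20


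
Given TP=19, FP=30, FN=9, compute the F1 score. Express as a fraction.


Precision = 19/49 = 19/49. Recall = 19/28 = 19/28. F1 = 2*P*R/(P+R) = 38/77.

38/77


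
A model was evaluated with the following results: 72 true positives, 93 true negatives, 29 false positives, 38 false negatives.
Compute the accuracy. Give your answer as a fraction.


Accuracy = (TP + TN) / (TP + TN + FP + FN) = (72 + 93) / 232 = 165/232.

165/232


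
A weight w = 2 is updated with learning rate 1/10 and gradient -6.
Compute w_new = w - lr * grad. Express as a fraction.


w_new = 2 - 1/10 * -6 = 2 - -3/5 = 13/5.

13/5


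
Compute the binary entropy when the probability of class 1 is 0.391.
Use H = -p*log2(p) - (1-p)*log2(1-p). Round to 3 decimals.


H = -0.391*log2(0.391) - 0.609*log2(0.609) = 0.965.

0.965


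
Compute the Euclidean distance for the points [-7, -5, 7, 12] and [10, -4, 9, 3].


d = sqrt(sum of squared differences). (-7-10)^2=289, (-5--4)^2=1, (7-9)^2=4, (12-3)^2=81. Sum = 375.

sqrt(375)


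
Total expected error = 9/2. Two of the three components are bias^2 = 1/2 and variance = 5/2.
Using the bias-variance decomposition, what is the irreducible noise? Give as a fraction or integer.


Total error = bias^2 + variance + irreducible noise. So irreducible noise = 9/2 - 1/2 - 5/2 = 3/2.

3/2


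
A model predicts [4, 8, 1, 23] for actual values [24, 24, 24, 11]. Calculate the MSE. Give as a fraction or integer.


MSE = (1/4) * ((24-4)^2=400 + (24-8)^2=256 + (24-1)^2=529 + (11-23)^2=144). Sum = 1329. MSE = 1329/4.

1329/4


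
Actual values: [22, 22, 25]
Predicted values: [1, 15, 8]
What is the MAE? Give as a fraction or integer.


MAE = (1/3) * (|22-1|=21 + |22-15|=7 + |25-8|=17). Sum = 45. MAE = 15.

15


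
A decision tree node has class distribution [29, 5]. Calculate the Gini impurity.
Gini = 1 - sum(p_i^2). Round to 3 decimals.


Total = 34. Proportions: 29/34, 5/34. sum(p_i^2) = 0.7491. Gini = 1 - 0.7491 = 0.2509, which rounds to 0.251.

0.251


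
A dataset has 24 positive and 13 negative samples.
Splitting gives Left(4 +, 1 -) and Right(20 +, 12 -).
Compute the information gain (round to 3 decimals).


H(parent) = 0.9353. H(left) = 0.7219, H(right) = 0.9544. Weighted = (5/37)*0.7219 + (32/37)*0.9544 = 0.9230. IG = 0.9353 - 0.9230 = 0.0123, which rounds to 0.012.

0.012


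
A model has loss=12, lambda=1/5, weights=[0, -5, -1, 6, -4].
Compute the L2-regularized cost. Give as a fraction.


L2 sq norm = sum(w^2) = 78. J = 12 + 1/5 * 78 = 138/5.

138/5


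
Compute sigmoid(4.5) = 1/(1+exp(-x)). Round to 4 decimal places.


sigma(4.5) = 1/(1+e^(-4.5)) = 1/(1+0.011109) = 1/1.011109 = 0.9890.

0.9890


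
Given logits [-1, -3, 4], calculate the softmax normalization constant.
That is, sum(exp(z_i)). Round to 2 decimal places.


Denom = e^-1=0.3679 + e^-3=0.0498 + e^4=54.5982. Sum = 55.0159, which rounds to 55.02.

55.02


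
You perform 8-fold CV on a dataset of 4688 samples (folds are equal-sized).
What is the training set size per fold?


Each validation fold has 4688/8 = 586 samples. Training set = 4688 - 586 = 4102.

4102


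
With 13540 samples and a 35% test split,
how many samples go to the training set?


Test set = 13540 * 35% = 4739. Training set = 13540 - 4739 = 8801.

8801


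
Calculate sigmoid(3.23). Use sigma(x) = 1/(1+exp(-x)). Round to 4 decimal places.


sigma(3.23) = 1/(1+e^(-3.23)) = 1/(1+0.039557) = 1/1.039557 = 0.9619.

0.9619


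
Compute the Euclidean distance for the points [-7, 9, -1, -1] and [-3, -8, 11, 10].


d = sqrt(sum of squared differences). (-7--3)^2=16, (9--8)^2=289, (-1-11)^2=144, (-1-10)^2=121. Sum = 570.

sqrt(570)


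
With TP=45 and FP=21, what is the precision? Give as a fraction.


Precision = TP / (TP + FP) = 45 / 66 = 15/22.

15/22


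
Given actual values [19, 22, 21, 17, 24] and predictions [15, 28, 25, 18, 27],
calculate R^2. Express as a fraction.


Mean(y) = 103/5. SS_res = 78. SS_tot = 146/5. R^2 = 1 - 78/(146/5) = -122/73.

-122/73


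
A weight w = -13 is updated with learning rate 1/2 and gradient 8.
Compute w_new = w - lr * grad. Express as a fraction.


w_new = -13 - 1/2 * 8 = -13 - 4 = -17.

-17


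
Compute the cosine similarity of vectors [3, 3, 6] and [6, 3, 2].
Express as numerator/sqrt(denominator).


dot = 39. |a|^2 = 54, |b|^2 = 49. cos = 39/sqrt(2646).

39/sqrt(2646)


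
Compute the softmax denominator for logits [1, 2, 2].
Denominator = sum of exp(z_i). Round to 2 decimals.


Denom = e^1=2.7183 + e^2=7.3891 + e^2=7.3891. Sum = 17.4965, which rounds to 17.50.

17.50


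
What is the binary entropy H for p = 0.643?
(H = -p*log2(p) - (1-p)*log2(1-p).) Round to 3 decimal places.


H = -0.643*log2(0.643) - 0.357*log2(0.357) = 0.940.

0.940


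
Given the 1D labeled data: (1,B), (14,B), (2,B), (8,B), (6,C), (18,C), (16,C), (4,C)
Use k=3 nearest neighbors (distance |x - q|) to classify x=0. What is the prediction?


Distances: |1-0|=1, |14-0|=14, |2-0|=2, |8-0|=8, |6-0|=6, |18-0|=18, |16-0|=16, |4-0|=4. 3 nearest: (1,B), (2,B), (4,C). Counts: {'B': 2, 'C': 1}. Majority class: B.

B


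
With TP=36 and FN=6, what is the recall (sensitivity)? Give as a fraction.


Recall = TP / (TP + FN) = 36 / 42 = 6/7.

6/7


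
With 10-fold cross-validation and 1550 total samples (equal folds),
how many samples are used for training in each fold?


Each validation fold has 1550/10 = 155 samples. Training set = 1550 - 155 = 1395.

1395


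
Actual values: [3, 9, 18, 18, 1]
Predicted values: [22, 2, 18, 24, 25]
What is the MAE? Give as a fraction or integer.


MAE = (1/5) * (|3-22|=19 + |9-2|=7 + |18-18|=0 + |18-24|=6 + |1-25|=24). Sum = 56. MAE = 56/5.

56/5


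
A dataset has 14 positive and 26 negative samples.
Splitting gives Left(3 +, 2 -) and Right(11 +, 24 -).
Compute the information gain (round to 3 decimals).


H(parent) = 0.9341. H(left) = 0.9710, H(right) = 0.8981. Weighted = (5/40)*0.9710 + (35/40)*0.8981 = 0.9072. IG = 0.9341 - 0.9072 = 0.0269, which rounds to 0.027.

0.027


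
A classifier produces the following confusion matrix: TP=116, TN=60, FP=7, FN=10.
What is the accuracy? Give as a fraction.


Accuracy = (TP + TN) / (TP + TN + FP + FN) = (116 + 60) / 193 = 176/193.

176/193


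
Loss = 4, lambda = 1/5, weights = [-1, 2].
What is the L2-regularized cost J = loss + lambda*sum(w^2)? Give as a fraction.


L2 sq norm = sum(w^2) = 5. J = 4 + 1/5 * 5 = 5.

5


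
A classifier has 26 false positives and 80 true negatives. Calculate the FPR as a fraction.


FPR = FP / (FP + TN) = 26 / 106 = 13/53.

13/53


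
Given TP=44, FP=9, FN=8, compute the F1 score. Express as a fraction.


Precision = 44/53 = 44/53. Recall = 44/52 = 11/13. F1 = 2*P*R/(P+R) = 88/105.

88/105


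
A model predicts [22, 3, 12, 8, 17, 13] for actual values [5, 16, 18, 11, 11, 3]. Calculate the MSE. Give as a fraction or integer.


MSE = (1/6) * ((5-22)^2=289 + (16-3)^2=169 + (18-12)^2=36 + (11-8)^2=9 + (11-17)^2=36 + (3-13)^2=100). Sum = 639. MSE = 213/2.

213/2


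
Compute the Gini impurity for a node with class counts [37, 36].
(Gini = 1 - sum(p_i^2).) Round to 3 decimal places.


Total = 73. Proportions: 37/73, 36/73. sum(p_i^2) = 0.5001. Gini = 1 - 0.5001 = 0.4999, which rounds to 0.500.

0.500


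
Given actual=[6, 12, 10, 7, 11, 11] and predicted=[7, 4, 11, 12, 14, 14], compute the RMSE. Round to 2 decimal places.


MSE = 18.1667. RMSE = sqrt(18.1667) = 4.26.

4.26


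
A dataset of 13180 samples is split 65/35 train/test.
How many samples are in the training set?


Test set = 13180 * 35% = 4613. Training set = 13180 - 4613 = 8567.

8567


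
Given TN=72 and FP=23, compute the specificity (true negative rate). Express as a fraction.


Specificity = TN / (TN + FP) = 72 / 95 = 72/95.

72/95


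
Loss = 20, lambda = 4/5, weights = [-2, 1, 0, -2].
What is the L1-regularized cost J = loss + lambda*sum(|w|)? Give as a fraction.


L1 norm = sum(|w|) = 5. J = 20 + 4/5 * 5 = 24.

24


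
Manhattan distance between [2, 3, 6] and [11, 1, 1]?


d = sum of absolute differences: |2-11|=9 + |3-1|=2 + |6-1|=5 = 16.

16


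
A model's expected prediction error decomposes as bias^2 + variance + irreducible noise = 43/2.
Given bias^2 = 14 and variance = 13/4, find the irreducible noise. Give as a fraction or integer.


Total error = bias^2 + variance + irreducible noise. So irreducible noise = 43/2 - 14 - 13/4 = 17/4.

17/4


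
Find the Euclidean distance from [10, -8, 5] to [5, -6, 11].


d = sqrt(sum of squared differences). (10-5)^2=25, (-8--6)^2=4, (5-11)^2=36. Sum = 65.

sqrt(65)


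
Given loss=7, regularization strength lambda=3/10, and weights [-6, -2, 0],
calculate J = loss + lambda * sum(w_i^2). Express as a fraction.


L2 sq norm = sum(w^2) = 40. J = 7 + 3/10 * 40 = 19.

19


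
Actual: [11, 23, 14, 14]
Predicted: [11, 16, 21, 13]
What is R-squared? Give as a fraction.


Mean(y) = 31/2. SS_res = 99. SS_tot = 81. R^2 = 1 - 99/(81) = -2/9.

-2/9


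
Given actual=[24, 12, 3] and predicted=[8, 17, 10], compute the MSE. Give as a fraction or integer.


MSE = (1/3) * ((24-8)^2=256 + (12-17)^2=25 + (3-10)^2=49). Sum = 330. MSE = 110.

110


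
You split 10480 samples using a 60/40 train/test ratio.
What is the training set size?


Test set = 10480 * 40% = 4192. Training set = 10480 - 4192 = 6288.

6288


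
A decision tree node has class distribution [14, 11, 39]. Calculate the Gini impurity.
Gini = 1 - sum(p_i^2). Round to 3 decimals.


Total = 64. Proportions: 14/64, 11/64, 39/64. sum(p_i^2) = 0.4487. Gini = 1 - 0.4487 = 0.5513, which rounds to 0.551.

0.551


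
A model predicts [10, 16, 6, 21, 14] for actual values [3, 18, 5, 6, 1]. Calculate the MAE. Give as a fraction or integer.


MAE = (1/5) * (|3-10|=7 + |18-16|=2 + |5-6|=1 + |6-21|=15 + |1-14|=13). Sum = 38. MAE = 38/5.

38/5


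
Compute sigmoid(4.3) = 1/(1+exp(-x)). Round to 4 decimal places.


sigma(4.3) = 1/(1+e^(-4.3)) = 1/(1+0.013569) = 1/1.013569 = 0.9866.

0.9866


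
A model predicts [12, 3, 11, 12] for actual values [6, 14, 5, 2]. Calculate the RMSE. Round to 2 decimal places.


MSE = 73.2500. RMSE = sqrt(73.2500) = 8.56.

8.56


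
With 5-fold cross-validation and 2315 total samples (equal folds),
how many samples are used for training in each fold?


Each validation fold has 2315/5 = 463 samples. Training set = 2315 - 463 = 1852.

1852


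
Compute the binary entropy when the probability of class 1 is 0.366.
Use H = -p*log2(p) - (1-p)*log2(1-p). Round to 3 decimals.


H = -0.366*log2(0.366) - 0.634*log2(0.634) = 0.948.

0.948


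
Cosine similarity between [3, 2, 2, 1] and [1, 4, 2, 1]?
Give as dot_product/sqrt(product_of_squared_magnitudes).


dot = 16. |a|^2 = 18, |b|^2 = 22. cos = 16/sqrt(396).

16/sqrt(396)


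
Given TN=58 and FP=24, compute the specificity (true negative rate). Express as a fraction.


Specificity = TN / (TN + FP) = 58 / 82 = 29/41.

29/41


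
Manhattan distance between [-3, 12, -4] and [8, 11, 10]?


d = sum of absolute differences: |-3-8|=11 + |12-11|=1 + |-4-10|=14 = 26.

26


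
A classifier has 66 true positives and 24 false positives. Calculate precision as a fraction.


Precision = TP / (TP + FP) = 66 / 90 = 11/15.

11/15


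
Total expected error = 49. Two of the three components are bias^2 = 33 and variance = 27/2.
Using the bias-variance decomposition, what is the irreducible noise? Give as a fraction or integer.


Total error = bias^2 + variance + irreducible noise. So irreducible noise = 49 - 33 - 27/2 = 5/2.

5/2


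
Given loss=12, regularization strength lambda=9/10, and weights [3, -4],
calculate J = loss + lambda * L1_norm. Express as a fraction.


L1 norm = sum(|w|) = 7. J = 12 + 9/10 * 7 = 183/10.

183/10


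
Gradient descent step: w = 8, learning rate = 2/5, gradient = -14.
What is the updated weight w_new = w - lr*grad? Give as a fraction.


w_new = 8 - 2/5 * -14 = 8 - -28/5 = 68/5.

68/5


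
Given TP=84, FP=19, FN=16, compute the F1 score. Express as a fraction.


Precision = 84/103 = 84/103. Recall = 84/100 = 21/25. F1 = 2*P*R/(P+R) = 24/29.

24/29


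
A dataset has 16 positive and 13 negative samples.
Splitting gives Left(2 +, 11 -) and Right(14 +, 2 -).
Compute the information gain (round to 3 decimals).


H(parent) = 0.9923. H(left) = 0.6194, H(right) = 0.5436. Weighted = (13/29)*0.6194 + (16/29)*0.5436 = 0.5776. IG = 0.9923 - 0.5776 = 0.4147, which rounds to 0.415.

0.415


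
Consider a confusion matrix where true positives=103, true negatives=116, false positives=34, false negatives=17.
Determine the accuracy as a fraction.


Accuracy = (TP + TN) / (TP + TN + FP + FN) = (103 + 116) / 270 = 73/90.

73/90


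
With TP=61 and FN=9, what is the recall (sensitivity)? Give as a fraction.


Recall = TP / (TP + FN) = 61 / 70 = 61/70.

61/70


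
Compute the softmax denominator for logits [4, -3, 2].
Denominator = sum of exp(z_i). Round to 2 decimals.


Denom = e^4=54.5982 + e^-3=0.0498 + e^2=7.3891. Sum = 62.0371, which rounds to 62.04.

62.04


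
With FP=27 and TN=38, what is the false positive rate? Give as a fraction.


FPR = FP / (FP + TN) = 27 / 65 = 27/65.

27/65


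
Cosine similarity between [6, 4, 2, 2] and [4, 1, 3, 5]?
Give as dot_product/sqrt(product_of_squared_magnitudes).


dot = 44. |a|^2 = 60, |b|^2 = 51. cos = 44/sqrt(3060).

44/sqrt(3060)


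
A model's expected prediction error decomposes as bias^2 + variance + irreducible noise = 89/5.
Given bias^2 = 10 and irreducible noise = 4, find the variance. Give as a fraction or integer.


Total error = bias^2 + variance + irreducible noise. So variance = 89/5 - 10 - 4 = 19/5.

19/5


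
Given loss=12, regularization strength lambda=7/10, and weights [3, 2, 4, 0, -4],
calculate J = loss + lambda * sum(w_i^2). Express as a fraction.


L2 sq norm = sum(w^2) = 45. J = 12 + 7/10 * 45 = 87/2.

87/2


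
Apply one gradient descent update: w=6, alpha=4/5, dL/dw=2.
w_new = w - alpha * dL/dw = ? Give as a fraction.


w_new = 6 - 4/5 * 2 = 6 - 8/5 = 22/5.

22/5


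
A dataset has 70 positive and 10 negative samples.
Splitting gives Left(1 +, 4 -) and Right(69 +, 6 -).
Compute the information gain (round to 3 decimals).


H(parent) = 0.5436. H(left) = 0.7219, H(right) = 0.4022. Weighted = (5/80)*0.7219 + (75/80)*0.4022 = 0.4222. IG = 0.5436 - 0.4222 = 0.1214, which rounds to 0.121.

0.121


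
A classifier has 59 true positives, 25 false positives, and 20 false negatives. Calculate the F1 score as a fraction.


Precision = 59/84 = 59/84. Recall = 59/79 = 59/79. F1 = 2*P*R/(P+R) = 118/163.

118/163


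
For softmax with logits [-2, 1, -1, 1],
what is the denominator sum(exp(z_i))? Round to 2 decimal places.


Denom = e^-2=0.1353 + e^1=2.7183 + e^-1=0.3679 + e^1=2.7183. Sum = 5.9398, which rounds to 5.94.

5.94


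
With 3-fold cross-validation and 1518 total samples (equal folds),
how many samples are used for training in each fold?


Each validation fold has 1518/3 = 506 samples. Training set = 1518 - 506 = 1012.

1012


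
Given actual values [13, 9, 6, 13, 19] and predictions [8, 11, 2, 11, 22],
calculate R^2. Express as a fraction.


Mean(y) = 12. SS_res = 58. SS_tot = 96. R^2 = 1 - 58/(96) = 19/48.

19/48


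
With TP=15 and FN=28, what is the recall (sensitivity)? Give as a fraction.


Recall = TP / (TP + FN) = 15 / 43 = 15/43.

15/43


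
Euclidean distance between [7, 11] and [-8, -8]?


d = sqrt(sum of squared differences). (7--8)^2=225, (11--8)^2=361. Sum = 586.

sqrt(586)


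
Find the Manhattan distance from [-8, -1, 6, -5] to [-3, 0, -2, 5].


d = sum of absolute differences: |-8--3|=5 + |-1-0|=1 + |6--2|=8 + |-5-5|=10 = 24.

24


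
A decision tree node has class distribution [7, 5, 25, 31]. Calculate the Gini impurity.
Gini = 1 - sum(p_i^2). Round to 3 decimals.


Total = 68. Proportions: 7/68, 5/68, 25/68, 31/68. sum(p_i^2) = 0.3590. Gini = 1 - 0.3590 = 0.6410, which rounds to 0.641.

0.641


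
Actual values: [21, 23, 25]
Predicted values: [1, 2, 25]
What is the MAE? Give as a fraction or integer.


MAE = (1/3) * (|21-1|=20 + |23-2|=21 + |25-25|=0). Sum = 41. MAE = 41/3.

41/3


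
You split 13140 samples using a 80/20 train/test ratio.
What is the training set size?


Test set = 13140 * 20% = 2628. Training set = 13140 - 2628 = 10512.

10512


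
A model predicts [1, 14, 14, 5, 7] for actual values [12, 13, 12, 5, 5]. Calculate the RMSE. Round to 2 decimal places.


MSE = 26.0000. RMSE = sqrt(26.0000) = 5.10.

5.10


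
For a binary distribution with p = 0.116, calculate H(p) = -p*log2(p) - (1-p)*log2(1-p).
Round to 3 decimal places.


H = -0.116*log2(0.116) - 0.884*log2(0.884) = 0.518.

0.518


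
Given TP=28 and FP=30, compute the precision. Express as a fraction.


Precision = TP / (TP + FP) = 28 / 58 = 14/29.

14/29


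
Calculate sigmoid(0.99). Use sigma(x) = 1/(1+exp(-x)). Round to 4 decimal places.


sigma(0.99) = 1/(1+e^(-0.99)) = 1/(1+0.371577) = 1/1.371577 = 0.7291.

0.7291


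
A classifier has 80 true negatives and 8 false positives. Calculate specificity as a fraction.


Specificity = TN / (TN + FP) = 80 / 88 = 10/11.

10/11


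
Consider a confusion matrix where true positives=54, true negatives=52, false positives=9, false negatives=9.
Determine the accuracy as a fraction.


Accuracy = (TP + TN) / (TP + TN + FP + FN) = (54 + 52) / 124 = 53/62.

53/62


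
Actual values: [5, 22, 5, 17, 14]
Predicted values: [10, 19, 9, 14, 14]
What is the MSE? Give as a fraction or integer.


MSE = (1/5) * ((5-10)^2=25 + (22-19)^2=9 + (5-9)^2=16 + (17-14)^2=9 + (14-14)^2=0). Sum = 59. MSE = 59/5.

59/5


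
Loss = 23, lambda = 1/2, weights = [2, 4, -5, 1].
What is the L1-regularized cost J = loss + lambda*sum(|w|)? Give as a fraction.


L1 norm = sum(|w|) = 12. J = 23 + 1/2 * 12 = 29.

29


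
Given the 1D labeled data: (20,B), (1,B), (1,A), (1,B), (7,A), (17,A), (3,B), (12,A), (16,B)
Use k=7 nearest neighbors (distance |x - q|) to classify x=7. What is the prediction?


Distances: |20-7|=13, |1-7|=6, |1-7|=6, |1-7|=6, |7-7|=0, |17-7|=10, |3-7|=4, |12-7|=5, |16-7|=9. 7 nearest: (7,A), (3,B), (12,A), (1,A), (1,B), (1,B), (16,B). Counts: {'A': 3, 'B': 4}. Majority class: B.

B


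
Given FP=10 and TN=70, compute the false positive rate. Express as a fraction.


FPR = FP / (FP + TN) = 10 / 80 = 1/8.

1/8


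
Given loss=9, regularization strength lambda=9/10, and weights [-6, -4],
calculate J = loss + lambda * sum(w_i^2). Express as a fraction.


L2 sq norm = sum(w^2) = 52. J = 9 + 9/10 * 52 = 279/5.

279/5


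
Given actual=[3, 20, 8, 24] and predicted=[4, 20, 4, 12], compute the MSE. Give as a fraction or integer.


MSE = (1/4) * ((3-4)^2=1 + (20-20)^2=0 + (8-4)^2=16 + (24-12)^2=144). Sum = 161. MSE = 161/4.

161/4


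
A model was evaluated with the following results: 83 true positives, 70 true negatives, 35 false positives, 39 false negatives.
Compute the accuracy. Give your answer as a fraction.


Accuracy = (TP + TN) / (TP + TN + FP + FN) = (83 + 70) / 227 = 153/227.

153/227


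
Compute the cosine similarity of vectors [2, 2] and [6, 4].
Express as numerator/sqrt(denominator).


dot = 20. |a|^2 = 8, |b|^2 = 52. cos = 20/sqrt(416).

20/sqrt(416)


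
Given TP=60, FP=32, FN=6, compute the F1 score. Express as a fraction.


Precision = 60/92 = 15/23. Recall = 60/66 = 10/11. F1 = 2*P*R/(P+R) = 60/79.

60/79


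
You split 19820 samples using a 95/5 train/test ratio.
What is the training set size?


Test set = 19820 * 5% = 991. Training set = 19820 - 991 = 18829.

18829


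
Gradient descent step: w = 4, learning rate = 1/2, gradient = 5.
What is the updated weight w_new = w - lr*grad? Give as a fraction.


w_new = 4 - 1/2 * 5 = 4 - 5/2 = 3/2.

3/2


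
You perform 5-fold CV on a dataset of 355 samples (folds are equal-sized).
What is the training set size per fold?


Each validation fold has 355/5 = 71 samples. Training set = 355 - 71 = 284.

284


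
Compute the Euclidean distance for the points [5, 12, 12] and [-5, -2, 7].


d = sqrt(sum of squared differences). (5--5)^2=100, (12--2)^2=196, (12-7)^2=25. Sum = 321.

sqrt(321)


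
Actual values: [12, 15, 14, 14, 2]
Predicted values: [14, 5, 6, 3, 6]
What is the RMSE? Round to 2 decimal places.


MSE = 61.0000. RMSE = sqrt(61.0000) = 7.81.

7.81


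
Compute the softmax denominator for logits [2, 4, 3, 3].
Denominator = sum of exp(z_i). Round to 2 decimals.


Denom = e^2=7.3891 + e^4=54.5982 + e^3=20.0855 + e^3=20.0855. Sum = 102.1583, which rounds to 102.16.

102.16


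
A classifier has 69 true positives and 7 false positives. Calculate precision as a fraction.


Precision = TP / (TP + FP) = 69 / 76 = 69/76.

69/76


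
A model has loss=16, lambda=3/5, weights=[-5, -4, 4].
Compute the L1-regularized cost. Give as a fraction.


L1 norm = sum(|w|) = 13. J = 16 + 3/5 * 13 = 119/5.

119/5


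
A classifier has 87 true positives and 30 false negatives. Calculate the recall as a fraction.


Recall = TP / (TP + FN) = 87 / 117 = 29/39.

29/39


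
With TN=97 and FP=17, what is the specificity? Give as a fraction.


Specificity = TN / (TN + FP) = 97 / 114 = 97/114.

97/114


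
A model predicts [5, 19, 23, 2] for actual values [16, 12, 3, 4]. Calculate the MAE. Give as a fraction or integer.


MAE = (1/4) * (|16-5|=11 + |12-19|=7 + |3-23|=20 + |4-2|=2). Sum = 40. MAE = 10.

10


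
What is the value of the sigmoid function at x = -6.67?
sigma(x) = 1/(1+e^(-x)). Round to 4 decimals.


sigma(-6.67) = 1/(1+e^(6.67)) = 1/(1+788.395604) = 1/789.395604 = 0.0013.

0.0013


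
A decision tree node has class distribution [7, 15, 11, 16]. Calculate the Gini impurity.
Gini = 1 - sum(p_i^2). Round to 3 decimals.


Total = 49. Proportions: 7/49, 15/49, 11/49, 16/49. sum(p_i^2) = 0.2711. Gini = 1 - 0.2711 = 0.7289, which rounds to 0.729.

0.729


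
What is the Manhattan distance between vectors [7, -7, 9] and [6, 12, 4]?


d = sum of absolute differences: |7-6|=1 + |-7-12|=19 + |9-4|=5 = 25.

25


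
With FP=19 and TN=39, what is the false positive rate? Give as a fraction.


FPR = FP / (FP + TN) = 19 / 58 = 19/58.

19/58


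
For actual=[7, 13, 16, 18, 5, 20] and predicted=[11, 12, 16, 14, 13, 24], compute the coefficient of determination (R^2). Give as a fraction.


Mean(y) = 79/6. SS_res = 113. SS_tot = 1097/6. R^2 = 1 - 113/(1097/6) = 419/1097.

419/1097


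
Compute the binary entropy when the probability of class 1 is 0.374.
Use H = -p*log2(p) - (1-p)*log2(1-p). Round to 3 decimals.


H = -0.374*log2(0.374) - 0.626*log2(0.626) = 0.954.

0.954


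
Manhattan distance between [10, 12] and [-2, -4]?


d = sum of absolute differences: |10--2|=12 + |12--4|=16 = 28.

28


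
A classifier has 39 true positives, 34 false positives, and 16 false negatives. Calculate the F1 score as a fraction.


Precision = 39/73 = 39/73. Recall = 39/55 = 39/55. F1 = 2*P*R/(P+R) = 39/64.

39/64


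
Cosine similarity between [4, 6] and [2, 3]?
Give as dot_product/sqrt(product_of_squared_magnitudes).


dot = 26. |a|^2 = 52, |b|^2 = 13. cos = 26/sqrt(676).

26/sqrt(676)


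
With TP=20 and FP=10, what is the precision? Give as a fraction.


Precision = TP / (TP + FP) = 20 / 30 = 2/3.

2/3


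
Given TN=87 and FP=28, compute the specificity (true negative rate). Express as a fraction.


Specificity = TN / (TN + FP) = 87 / 115 = 87/115.

87/115


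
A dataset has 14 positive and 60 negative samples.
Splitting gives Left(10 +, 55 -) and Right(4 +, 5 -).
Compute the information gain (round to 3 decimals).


H(parent) = 0.6998. H(left) = 0.6194, H(right) = 0.9911. Weighted = (65/74)*0.6194 + (9/74)*0.9911 = 0.6646. IG = 0.6998 - 0.6646 = 0.0352, which rounds to 0.035.

0.035


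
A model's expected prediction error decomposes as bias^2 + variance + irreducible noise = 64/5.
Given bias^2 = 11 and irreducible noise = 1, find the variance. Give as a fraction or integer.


Total error = bias^2 + variance + irreducible noise. So variance = 64/5 - 11 - 1 = 4/5.

4/5


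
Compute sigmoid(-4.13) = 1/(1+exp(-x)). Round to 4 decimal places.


sigma(-4.13) = 1/(1+e^(4.13)) = 1/(1+62.177923) = 1/63.177923 = 0.0158.

0.0158


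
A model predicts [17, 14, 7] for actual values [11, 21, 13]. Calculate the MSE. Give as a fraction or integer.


MSE = (1/3) * ((11-17)^2=36 + (21-14)^2=49 + (13-7)^2=36). Sum = 121. MSE = 121/3.

121/3


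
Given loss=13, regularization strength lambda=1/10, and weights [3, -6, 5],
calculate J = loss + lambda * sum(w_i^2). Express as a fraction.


L2 sq norm = sum(w^2) = 70. J = 13 + 1/10 * 70 = 20.

20


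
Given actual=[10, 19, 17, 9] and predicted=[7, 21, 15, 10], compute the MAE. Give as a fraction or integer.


MAE = (1/4) * (|10-7|=3 + |19-21|=2 + |17-15|=2 + |9-10|=1). Sum = 8. MAE = 2.

2


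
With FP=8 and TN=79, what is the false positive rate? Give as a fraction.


FPR = FP / (FP + TN) = 8 / 87 = 8/87.

8/87


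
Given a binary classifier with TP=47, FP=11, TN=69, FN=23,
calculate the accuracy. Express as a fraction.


Accuracy = (TP + TN) / (TP + TN + FP + FN) = (47 + 69) / 150 = 58/75.

58/75


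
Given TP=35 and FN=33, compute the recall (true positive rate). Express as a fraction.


Recall = TP / (TP + FN) = 35 / 68 = 35/68.

35/68


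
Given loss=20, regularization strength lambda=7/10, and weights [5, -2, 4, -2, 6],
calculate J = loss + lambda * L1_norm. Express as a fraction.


L1 norm = sum(|w|) = 19. J = 20 + 7/10 * 19 = 333/10.

333/10


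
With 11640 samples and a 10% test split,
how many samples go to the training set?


Test set = 11640 * 10% = 1164. Training set = 11640 - 1164 = 10476.

10476


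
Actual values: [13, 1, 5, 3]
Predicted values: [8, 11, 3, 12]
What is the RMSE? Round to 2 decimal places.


MSE = 52.5000. RMSE = sqrt(52.5000) = 7.25.

7.25


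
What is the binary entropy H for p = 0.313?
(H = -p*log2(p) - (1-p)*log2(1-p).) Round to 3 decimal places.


H = -0.313*log2(0.313) - 0.687*log2(0.687) = 0.897.

0.897


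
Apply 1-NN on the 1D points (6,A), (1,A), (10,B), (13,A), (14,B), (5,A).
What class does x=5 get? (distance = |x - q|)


Distances: |6-5|=1, |1-5|=4, |10-5|=5, |13-5|=8, |14-5|=9, |5-5|=0. 1 nearest: (5,A). Counts: {'A': 1}. Majority class: A.

A


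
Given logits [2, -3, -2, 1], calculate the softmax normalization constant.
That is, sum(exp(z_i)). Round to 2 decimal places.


Denom = e^2=7.3891 + e^-3=0.0498 + e^-2=0.1353 + e^1=2.7183. Sum = 10.2925, which rounds to 10.29.

10.29


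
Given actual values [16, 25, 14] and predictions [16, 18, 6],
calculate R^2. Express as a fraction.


Mean(y) = 55/3. SS_res = 113. SS_tot = 206/3. R^2 = 1 - 113/(206/3) = -133/206.

-133/206


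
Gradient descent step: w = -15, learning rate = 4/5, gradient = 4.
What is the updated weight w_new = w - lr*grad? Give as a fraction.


w_new = -15 - 4/5 * 4 = -15 - 16/5 = -91/5.

-91/5


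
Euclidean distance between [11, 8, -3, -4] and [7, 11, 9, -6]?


d = sqrt(sum of squared differences). (11-7)^2=16, (8-11)^2=9, (-3-9)^2=144, (-4--6)^2=4. Sum = 173.

sqrt(173)


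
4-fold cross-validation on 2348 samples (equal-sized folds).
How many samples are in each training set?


Each validation fold has 2348/4 = 587 samples. Training set = 2348 - 587 = 1761.

1761


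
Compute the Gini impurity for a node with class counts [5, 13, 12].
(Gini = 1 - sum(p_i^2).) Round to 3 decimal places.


Total = 30. Proportions: 5/30, 13/30, 12/30. sum(p_i^2) = 0.3756. Gini = 1 - 0.3756 = 0.6244, which rounds to 0.624.

0.624


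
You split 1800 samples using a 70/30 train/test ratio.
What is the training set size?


Test set = 1800 * 30% = 540. Training set = 1800 - 540 = 1260.

1260


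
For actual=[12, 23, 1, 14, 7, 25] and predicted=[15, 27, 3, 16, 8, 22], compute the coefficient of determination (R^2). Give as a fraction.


Mean(y) = 41/3. SS_res = 43. SS_tot = 1270/3. R^2 = 1 - 43/(1270/3) = 1141/1270.

1141/1270


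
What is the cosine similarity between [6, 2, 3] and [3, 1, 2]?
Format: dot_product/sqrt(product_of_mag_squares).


dot = 26. |a|^2 = 49, |b|^2 = 14. cos = 26/sqrt(686).

26/sqrt(686)


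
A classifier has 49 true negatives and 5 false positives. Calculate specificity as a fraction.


Specificity = TN / (TN + FP) = 49 / 54 = 49/54.

49/54


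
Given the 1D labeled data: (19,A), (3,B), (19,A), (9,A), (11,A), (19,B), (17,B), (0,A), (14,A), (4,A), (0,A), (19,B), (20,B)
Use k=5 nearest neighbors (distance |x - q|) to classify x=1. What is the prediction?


Distances: |19-1|=18, |3-1|=2, |19-1|=18, |9-1|=8, |11-1|=10, |19-1|=18, |17-1|=16, |0-1|=1, |14-1|=13, |4-1|=3, |0-1|=1, |19-1|=18, |20-1|=19. 5 nearest: (0,A), (0,A), (3,B), (4,A), (9,A). Counts: {'A': 4, 'B': 1}. Majority class: A.

A


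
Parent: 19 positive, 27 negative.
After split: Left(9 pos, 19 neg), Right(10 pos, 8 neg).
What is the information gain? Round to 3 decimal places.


H(parent) = 0.9781. H(left) = 0.9059, H(right) = 0.9911. Weighted = (28/46)*0.9059 + (18/46)*0.9911 = 0.9392. IG = 0.9781 - 0.9392 = 0.0389, which rounds to 0.039.

0.039


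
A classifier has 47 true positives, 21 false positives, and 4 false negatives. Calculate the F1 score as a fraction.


Precision = 47/68 = 47/68. Recall = 47/51 = 47/51. F1 = 2*P*R/(P+R) = 94/119.

94/119


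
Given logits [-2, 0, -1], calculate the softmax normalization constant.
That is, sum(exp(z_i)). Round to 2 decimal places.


Denom = e^-2=0.1353 + e^0=1.0000 + e^-1=0.3679. Sum = 1.5032, which rounds to 1.50.

1.50


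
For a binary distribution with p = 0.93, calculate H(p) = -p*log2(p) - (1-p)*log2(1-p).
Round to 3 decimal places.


H = -0.93*log2(0.93) - 0.07*log2(0.07) = 0.366.

0.366


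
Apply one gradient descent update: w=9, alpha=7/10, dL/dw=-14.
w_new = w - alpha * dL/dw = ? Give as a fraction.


w_new = 9 - 7/10 * -14 = 9 - -49/5 = 94/5.

94/5


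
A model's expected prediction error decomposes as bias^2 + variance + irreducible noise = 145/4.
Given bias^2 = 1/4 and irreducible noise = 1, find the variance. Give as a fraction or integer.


Total error = bias^2 + variance + irreducible noise. So variance = 145/4 - 1/4 - 1 = 35.

35


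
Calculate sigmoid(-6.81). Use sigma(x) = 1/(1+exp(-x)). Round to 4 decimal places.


sigma(-6.81) = 1/(1+e^(6.81)) = 1/(1+906.870807) = 1/907.870807 = 0.0011.

0.0011


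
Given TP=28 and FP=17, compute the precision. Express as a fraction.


Precision = TP / (TP + FP) = 28 / 45 = 28/45.

28/45


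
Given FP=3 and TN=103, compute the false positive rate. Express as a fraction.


FPR = FP / (FP + TN) = 3 / 106 = 3/106.

3/106


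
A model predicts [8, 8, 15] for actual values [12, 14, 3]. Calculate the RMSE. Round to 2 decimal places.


MSE = 65.3333. RMSE = sqrt(65.3333) = 8.08.

8.08


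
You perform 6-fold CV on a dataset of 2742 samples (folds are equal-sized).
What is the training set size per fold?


Each validation fold has 2742/6 = 457 samples. Training set = 2742 - 457 = 2285.

2285


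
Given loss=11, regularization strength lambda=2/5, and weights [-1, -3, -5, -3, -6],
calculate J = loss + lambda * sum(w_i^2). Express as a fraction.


L2 sq norm = sum(w^2) = 80. J = 11 + 2/5 * 80 = 43.

43


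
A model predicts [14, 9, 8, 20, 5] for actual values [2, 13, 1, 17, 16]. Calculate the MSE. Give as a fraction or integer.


MSE = (1/5) * ((2-14)^2=144 + (13-9)^2=16 + (1-8)^2=49 + (17-20)^2=9 + (16-5)^2=121). Sum = 339. MSE = 339/5.

339/5


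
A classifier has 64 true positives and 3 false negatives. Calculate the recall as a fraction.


Recall = TP / (TP + FN) = 64 / 67 = 64/67.

64/67


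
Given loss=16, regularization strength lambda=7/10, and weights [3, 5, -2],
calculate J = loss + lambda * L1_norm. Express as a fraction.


L1 norm = sum(|w|) = 10. J = 16 + 7/10 * 10 = 23.

23


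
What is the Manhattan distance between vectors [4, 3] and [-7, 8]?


d = sum of absolute differences: |4--7|=11 + |3-8|=5 = 16.

16


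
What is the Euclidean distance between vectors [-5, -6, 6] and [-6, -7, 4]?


d = sqrt(sum of squared differences). (-5--6)^2=1, (-6--7)^2=1, (6-4)^2=4. Sum = 6.

sqrt(6)


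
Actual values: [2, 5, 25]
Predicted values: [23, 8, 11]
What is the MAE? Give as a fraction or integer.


MAE = (1/3) * (|2-23|=21 + |5-8|=3 + |25-11|=14). Sum = 38. MAE = 38/3.

38/3


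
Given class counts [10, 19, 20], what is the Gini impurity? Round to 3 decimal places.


Total = 49. Proportions: 10/49, 19/49, 20/49. sum(p_i^2) = 0.3586. Gini = 1 - 0.3586 = 0.6414, which rounds to 0.641.

0.641


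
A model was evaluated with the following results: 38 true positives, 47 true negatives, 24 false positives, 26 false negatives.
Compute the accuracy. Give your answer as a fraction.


Accuracy = (TP + TN) / (TP + TN + FP + FN) = (38 + 47) / 135 = 17/27.

17/27


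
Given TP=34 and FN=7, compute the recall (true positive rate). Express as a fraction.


Recall = TP / (TP + FN) = 34 / 41 = 34/41.

34/41


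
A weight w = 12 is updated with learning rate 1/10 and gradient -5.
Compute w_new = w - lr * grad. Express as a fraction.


w_new = 12 - 1/10 * -5 = 12 - -1/2 = 25/2.

25/2


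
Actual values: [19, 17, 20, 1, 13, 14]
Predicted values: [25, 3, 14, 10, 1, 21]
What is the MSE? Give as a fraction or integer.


MSE = (1/6) * ((19-25)^2=36 + (17-3)^2=196 + (20-14)^2=36 + (1-10)^2=81 + (13-1)^2=144 + (14-21)^2=49). Sum = 542. MSE = 271/3.

271/3


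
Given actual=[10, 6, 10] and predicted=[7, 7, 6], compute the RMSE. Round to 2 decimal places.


MSE = 8.6667. RMSE = sqrt(8.6667) = 2.94.

2.94


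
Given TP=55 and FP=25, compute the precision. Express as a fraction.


Precision = TP / (TP + FP) = 55 / 80 = 11/16.

11/16


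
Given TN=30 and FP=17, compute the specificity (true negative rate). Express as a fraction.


Specificity = TN / (TN + FP) = 30 / 47 = 30/47.

30/47


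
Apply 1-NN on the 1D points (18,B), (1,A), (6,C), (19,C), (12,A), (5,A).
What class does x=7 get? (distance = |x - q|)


Distances: |18-7|=11, |1-7|=6, |6-7|=1, |19-7|=12, |12-7|=5, |5-7|=2. 1 nearest: (6,C). Counts: {'C': 1}. Majority class: C.

C


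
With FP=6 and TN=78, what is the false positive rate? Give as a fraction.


FPR = FP / (FP + TN) = 6 / 84 = 1/14.

1/14


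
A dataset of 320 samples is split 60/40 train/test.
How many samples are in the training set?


Test set = 320 * 40% = 128. Training set = 320 - 128 = 192.

192


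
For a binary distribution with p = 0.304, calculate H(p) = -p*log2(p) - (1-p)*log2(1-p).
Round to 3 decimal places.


H = -0.304*log2(0.304) - 0.696*log2(0.696) = 0.886.

0.886


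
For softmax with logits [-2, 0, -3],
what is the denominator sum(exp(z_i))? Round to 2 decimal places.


Denom = e^-2=0.1353 + e^0=1.0000 + e^-3=0.0498. Sum = 1.1851, which rounds to 1.19.

1.19


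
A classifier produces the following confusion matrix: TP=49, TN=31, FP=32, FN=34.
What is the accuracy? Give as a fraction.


Accuracy = (TP + TN) / (TP + TN + FP + FN) = (49 + 31) / 146 = 40/73.

40/73


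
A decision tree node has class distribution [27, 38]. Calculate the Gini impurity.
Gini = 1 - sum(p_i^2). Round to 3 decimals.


Total = 65. Proportions: 27/65, 38/65. sum(p_i^2) = 0.5143. Gini = 1 - 0.5143 = 0.4857, which rounds to 0.486.

0.486


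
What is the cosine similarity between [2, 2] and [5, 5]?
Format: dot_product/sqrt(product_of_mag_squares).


dot = 20. |a|^2 = 8, |b|^2 = 50. cos = 20/sqrt(400).

20/sqrt(400)


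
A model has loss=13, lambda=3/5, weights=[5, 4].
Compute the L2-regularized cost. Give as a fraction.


L2 sq norm = sum(w^2) = 41. J = 13 + 3/5 * 41 = 188/5.

188/5
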